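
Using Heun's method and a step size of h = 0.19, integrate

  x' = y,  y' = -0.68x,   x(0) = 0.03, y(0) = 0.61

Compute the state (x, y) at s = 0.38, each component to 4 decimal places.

Heun on (x,y): k1 = f(s_n, state_n); k2 = f(s_n + h, state_n + h·k1); state_{n+1} = state_n + (h/2)·(k1 + k2).
0.000000: (0.030000, 0.610000)
  k1 = (0.610000, -0.020400)
  predictor → (0.145900, 0.606124)
  k2 = (0.606124, -0.099212)
  → (0.145532, 0.598637)
0.190000: (0.145532, 0.598637)
  k1 = (0.598637, -0.098962)
  predictor → (0.259273, 0.579834)
  k2 = (0.579834, -0.176305)
  → (0.257487, 0.572486)
(x(0.38), y(0.38)) ≈ (0.2575, 0.5725)

0.2575, 0.5725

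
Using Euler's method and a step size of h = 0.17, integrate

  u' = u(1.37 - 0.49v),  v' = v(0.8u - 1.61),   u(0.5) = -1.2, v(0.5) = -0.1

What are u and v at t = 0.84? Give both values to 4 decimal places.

Euler on (u,v): u_{n+1} = u_n + h·u', v_{n+1} = v_n + h·v'.
0.500000: (-1.200000, -0.100000); f=(-1.702800, 0.257000) → (-1.489476, -0.056310)
0.670000: (-1.489476, -0.056310); f=(-2.081680, 0.157757) → (-1.843362, -0.029491)
(u(0.84), v(0.84)) ≈ (-1.8434, -0.0295)

-1.8434, -0.0295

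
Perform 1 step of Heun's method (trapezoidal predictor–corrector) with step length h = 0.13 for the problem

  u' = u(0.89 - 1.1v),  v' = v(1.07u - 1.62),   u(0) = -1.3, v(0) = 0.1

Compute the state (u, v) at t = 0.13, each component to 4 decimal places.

Heun on (u,v): k1 = f(t_n, state_n); k2 = f(t_n + h, state_n + h·k1); state_{n+1} = state_n + (h/2)·(k1 + k2).
0.000000: (-1.300000, 0.100000)
  k1 = (-1.014000, -0.301100)
  predictor → (-1.431820, 0.060857)
  k2 = (-1.178470, -0.191824)
  → (-1.442511, 0.067960)
(u(0.13), v(0.13)) ≈ (-1.4425, 0.0680)

-1.4425, 0.0680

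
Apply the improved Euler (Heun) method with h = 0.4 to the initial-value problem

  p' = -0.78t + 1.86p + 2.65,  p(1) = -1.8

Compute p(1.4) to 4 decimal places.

-2.6735

Heun: k1 = f(t_n, p_n); k2 = f(t_n + h, p_n + h·k1); p_{n+1} = p_n + (h/2)·(k1 + k2).
t=1.000000, p=-1.800000:
  k1 = f(1.000000, -1.800000) = -1.478000
  k2 = f(1.400000, -2.391200) = -2.889632
  p ← -1.800000 + (0.4/2)·(-1.478000 + (-2.889632)) = -2.673526
p(1.4) ≈ -2.6735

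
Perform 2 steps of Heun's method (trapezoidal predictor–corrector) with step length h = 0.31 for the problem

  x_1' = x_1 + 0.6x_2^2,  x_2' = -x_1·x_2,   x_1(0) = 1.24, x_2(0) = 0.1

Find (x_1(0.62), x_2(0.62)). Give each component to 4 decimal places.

2.2897, 0.0375

Heun on (x_1,x_2): k1 = f(t_n, state_n); k2 = f(t_n + h, state_n + h·k1); state_{n+1} = state_n + (h/2)·(k1 + k2).
0.000000: (1.240000, 0.100000)
  k1 = (1.246000, -0.124000)
  predictor → (1.626260, 0.061560)
  k2 = (1.628534, -0.100113)
  → (1.685553, 0.065263)
0.310000: (1.685553, 0.065263)
  k1 = (1.688108, -0.110003)
  predictor → (2.208866, 0.031161)
  k2 = (2.209449, -0.068832)
  → (2.289674, 0.037543)
(x_1(0.62), x_2(0.62)) ≈ (2.2897, 0.0375)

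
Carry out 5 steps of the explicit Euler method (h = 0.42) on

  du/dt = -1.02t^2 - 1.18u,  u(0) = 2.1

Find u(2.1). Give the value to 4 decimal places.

-1.5702

Euler: u_{n+1} = u_n + h·f(t_n, u_n).
t=0.000000, u=2.100000: f=-2.478000 → u ← 2.100000 + 0.42·(-2.478000) = 1.059240
t=0.420000, u=1.059240: f=-1.429831 → u ← 1.059240 + 0.42·(-1.429831) = 0.458711
t=0.840000, u=0.458711: f=-1.260991 → u ← 0.458711 + 0.42·(-1.260991) = -0.070905
t=1.260000, u=-0.070905: f=-1.535684 → u ← -0.070905 + 0.42·(-1.535684) = -0.715892
t=1.680000, u=-0.715892: f=-2.034095 → u ← -0.715892 + 0.42·(-2.034095) = -1.570212
u(2.1) ≈ -1.5702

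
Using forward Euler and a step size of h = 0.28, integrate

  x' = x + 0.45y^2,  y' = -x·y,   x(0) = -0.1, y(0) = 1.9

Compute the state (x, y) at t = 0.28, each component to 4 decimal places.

Euler on (x,y): x_{n+1} = x_n + h·x', y_{n+1} = y_n + h·y'.
0.000000: (-0.100000, 1.900000); f=(1.524500, 0.190000) → (0.326860, 1.953200)
(x(0.28), y(0.28)) ≈ (0.3269, 1.9532)

0.3269, 1.9532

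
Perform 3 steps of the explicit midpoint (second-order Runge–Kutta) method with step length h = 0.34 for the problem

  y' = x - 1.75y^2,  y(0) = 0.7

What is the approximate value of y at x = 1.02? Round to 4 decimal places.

0.6572

Midpoint: k1 = f(x_n, y_n); k2 = f(x_n + h/2, y_n + (h/2)·k1); y_{n+1} = y_n + h·k2.
x=0.000000, y=0.700000:
  k1 = f(0.000000, 0.700000) = -0.857500
  k2 = f(0.170000, 0.554225) = -0.367539
  y ← 0.700000 + 0.34·(-0.367539) = 0.575037
x=0.340000, y=0.575037:
  k1 = f(0.340000, 0.575037) = -0.238667
  k2 = f(0.510000, 0.534463) = 0.010111
  y ← 0.575037 + 0.34·0.010111 = 0.578474
x=0.680000, y=0.578474:
  k1 = f(0.680000, 0.578474) = 0.094393
  k2 = f(0.850000, 0.594521) = 0.231453
  y ← 0.578474 + 0.34·0.231453 = 0.657168
y(1.02) ≈ 0.6572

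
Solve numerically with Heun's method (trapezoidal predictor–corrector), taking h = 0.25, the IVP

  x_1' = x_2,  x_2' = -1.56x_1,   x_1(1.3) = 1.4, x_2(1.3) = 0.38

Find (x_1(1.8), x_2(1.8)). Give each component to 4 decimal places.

Heun on (x_1,x_2): k1 = f(x_n, state_n); k2 = f(x_n + h, state_n + h·k1); state_{n+1} = state_n + (h/2)·(k1 + k2).
1.300000: (1.400000, 0.380000)
  k1 = (0.380000, -2.184000)
  predictor → (1.495000, -0.166000)
  k2 = (-0.166000, -2.332200)
  → (1.426750, -0.184525)
1.550000: (1.426750, -0.184525)
  k1 = (-0.184525, -2.225730)
  predictor → (1.380619, -0.740957)
  k2 = (-0.740957, -2.153765)
  → (1.311065, -0.731962)
(x_1(1.8), x_2(1.8)) ≈ (1.3111, -0.7320)

1.3111, -0.7320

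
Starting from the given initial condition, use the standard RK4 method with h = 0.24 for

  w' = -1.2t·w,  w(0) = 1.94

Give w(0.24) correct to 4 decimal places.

1.8741

RK4: k1 = f(t_n, w_n); k2 = f(t_n + h/2, w_n + (h/2)·k1); k3 = f(t_n + h/2, w_n + (h/2)·k2); k4 = f(t_n + h, w_n + h·k3); w_{n+1} = w_n + (h/6)·(k1 + 2k2 + 2k3 + k4).
t=0.000000, w=1.940000:
  k1 = f(0.000000, 1.940000) = 0.000000
  k2 = f(0.120000, 1.940000) = -0.279360
  k3 = f(0.120000, 1.906477) = -0.274533
  k4 = f(0.240000, 1.874112) = -0.539744
  w ← 1.940000 + (0.24/6)·(k1 + 2k2 + 2k3 + k4) = 1.874099
w(0.24) ≈ 1.8741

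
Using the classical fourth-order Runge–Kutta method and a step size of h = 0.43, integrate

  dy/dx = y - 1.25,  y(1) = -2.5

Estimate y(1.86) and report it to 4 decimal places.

RK4: k1 = f(x_n, y_n); k2 = f(x_n + h/2, y_n + (h/2)·k1); k3 = f(x_n + h/2, y_n + (h/2)·k2); k4 = f(x_n + h, y_n + h·k3); y_{n+1} = y_n + (h/6)·(k1 + 2k2 + 2k3 + k4).
x=1.000000, y=-2.500000:
  k1 = f(1.000000, -2.500000) = -3.750000
  k2 = f(1.215000, -3.306250) = -4.556250
  k3 = f(1.215000, -3.479594) = -4.729594
  k4 = f(1.430000, -4.533725) = -5.783725
  y ← -2.500000 + (0.43/6)·(k1 + 2k2 + 2k3 + k4) = -4.514221
x=1.430000, y=-4.514221:
  k1 = f(1.430000, -4.514221) = -5.764221
  k2 = f(1.645000, -5.753529) = -7.003529
  k3 = f(1.645000, -6.019980) = -7.269980
  k4 = f(1.860000, -7.640313) = -8.890313
  y ← -4.514221 + (0.43/6)·(k1 + 2k2 + 2k3 + k4) = -7.610332
y(1.86) ≈ -7.6103

-7.6103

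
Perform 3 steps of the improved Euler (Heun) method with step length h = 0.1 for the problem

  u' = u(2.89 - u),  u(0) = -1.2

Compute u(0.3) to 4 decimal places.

Heun: k1 = f(s_n, u_n); k2 = f(s_n + h, u_n + h·k1); u_{n+1} = u_n + (h/2)·(k1 + k2).
s=0.000000, u=-1.200000:
  k1 = f(0.000000, -1.200000) = -4.908000
  k2 = f(0.100000, -1.690800) = -7.745217
  u ← -1.200000 + (0.1/2)·(-4.908000 + (-7.745217)) = -1.832661
s=0.100000, u=-1.832661:
  k1 = f(0.100000, -1.832661) = -8.655036
  k2 = f(0.200000, -2.698164) = -15.077786
  u ← -1.832661 + (0.1/2)·(-8.655036 + (-15.077786)) = -3.019302
s=0.200000, u=-3.019302:
  k1 = f(0.200000, -3.019302) = -17.841967
  k2 = f(0.300000, -4.803499) = -36.955709
  u ← -3.019302 + (0.1/2)·(-17.841967 + (-36.955709)) = -5.759186
u(0.3) ≈ -5.7592

-5.7592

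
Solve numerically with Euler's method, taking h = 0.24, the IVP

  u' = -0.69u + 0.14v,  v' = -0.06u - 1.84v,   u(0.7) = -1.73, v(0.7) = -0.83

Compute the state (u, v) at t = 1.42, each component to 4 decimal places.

-1.0442, -0.1070

Euler on (u,v): u_{n+1} = u_n + h·u', v_{n+1} = v_n + h·v'.
0.700000: (-1.730000, -0.830000); f=(1.077500, 1.631000) → (-1.471400, -0.438560)
0.940000: (-1.471400, -0.438560); f=(0.953868, 0.895234) → (-1.242472, -0.223704)
1.180000: (-1.242472, -0.223704); f=(0.825987, 0.486163) → (-1.044235, -0.107025)
(u(1.42), v(1.42)) ≈ (-1.0442, -0.1070)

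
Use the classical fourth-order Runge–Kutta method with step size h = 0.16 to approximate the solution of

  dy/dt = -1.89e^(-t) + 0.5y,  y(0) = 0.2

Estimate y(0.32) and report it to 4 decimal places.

-0.3290

RK4: k1 = f(t_n, y_n); k2 = f(t_n + h/2, y_n + (h/2)·k1); k3 = f(t_n + h/2, y_n + (h/2)·k2); k4 = f(t_n + h, y_n + h·k3); y_{n+1} = y_n + (h/6)·(k1 + 2k2 + 2k3 + k4).
t=0.000000, y=0.200000:
  k1 = f(0.000000, 0.200000) = -1.790000
  k2 = f(0.080000, 0.056800) = -1.716290
  k3 = f(0.080000, 0.062697) = -1.713341
  k4 = f(0.160000, -0.074135) = -1.647619
  y ← 0.200000 + (0.16/6)·(k1 + 2k2 + 2k3 + k4) = -0.074584
t=0.160000, y=-0.074584:
  k1 = f(0.160000, -0.074584) = -1.647844
  k2 = f(0.240000, -0.206411) = -1.589932
  k3 = f(0.240000, -0.201778) = -1.587616
  k4 = f(0.320000, -0.328602) = -1.536723
  y ← -0.074584 + (0.16/6)·(k1 + 2k2 + 2k3 + k4) = -0.328975
y(0.32) ≈ -0.3290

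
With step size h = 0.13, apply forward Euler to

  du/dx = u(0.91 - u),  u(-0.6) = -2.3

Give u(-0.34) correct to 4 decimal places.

Euler: u_{n+1} = u_n + h·f(x_n, u_n).
x=-0.600000, u=-2.300000: f=-7.383000 → u ← -2.300000 + 0.13·(-7.383000) = -3.259790
x=-0.470000, u=-3.259790: f=-13.592640 → u ← -3.259790 + 0.13·(-13.592640) = -5.026833
u(-0.34) ≈ -5.0268

-5.0268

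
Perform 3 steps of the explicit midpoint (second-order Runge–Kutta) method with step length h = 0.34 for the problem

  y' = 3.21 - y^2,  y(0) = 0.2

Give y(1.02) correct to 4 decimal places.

Midpoint: k1 = f(s_n, y_n); k2 = f(s_n + h/2, y_n + (h/2)·k1); y_{n+1} = y_n + h·k2.
s=0.000000, y=0.200000:
  k1 = f(0.000000, 0.200000) = 3.170000
  k2 = f(0.170000, 0.738900) = 2.664027
  y ← 0.200000 + 0.34·2.664027 = 1.105769
s=0.340000, y=1.105769:
  k1 = f(0.340000, 1.105769) = 1.987275
  k2 = f(0.510000, 1.443606) = 1.126002
  y ← 1.105769 + 0.34·1.126002 = 1.488610
s=0.680000, y=1.488610:
  k1 = f(0.680000, 1.488610) = 0.994041
  k2 = f(0.850000, 1.657597) = 0.462373
  y ← 1.488610 + 0.34·0.462373 = 1.645817
y(1.02) ≈ 1.6458

1.6458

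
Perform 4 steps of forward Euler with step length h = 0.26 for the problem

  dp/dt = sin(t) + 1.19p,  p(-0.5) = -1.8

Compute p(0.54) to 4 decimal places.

-5.5984

Euler: p_{n+1} = p_n + h·f(t_n, p_n).
t=-0.500000, p=-1.800000: f=-2.621426 → p ← -1.800000 + 0.26·(-2.621426) = -2.481571
t=-0.240000, p=-2.481571: f=-3.190772 → p ← -2.481571 + 0.26·(-3.190772) = -3.311171
t=0.020000, p=-3.311171: f=-3.920295 → p ← -3.311171 + 0.26·(-3.920295) = -4.330448
t=0.280000, p=-4.330448: f=-4.876877 → p ← -4.330448 + 0.26·(-4.876877) = -5.598436
p(0.54) ≈ -5.5984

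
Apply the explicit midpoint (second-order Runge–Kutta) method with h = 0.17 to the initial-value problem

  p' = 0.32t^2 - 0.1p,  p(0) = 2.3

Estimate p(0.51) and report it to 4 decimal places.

Midpoint: k1 = f(t_n, p_n); k2 = f(t_n + h/2, p_n + (h/2)·k1); p_{n+1} = p_n + h·k2.
t=0.000000, p=2.300000:
  k1 = f(0.000000, 2.300000) = -0.230000
  k2 = f(0.085000, 2.280450) = -0.225733
  p ← 2.300000 + 0.17·(-0.225733) = 2.261625
t=0.170000, p=2.261625:
  k1 = f(0.170000, 2.261625) = -0.216915
  k2 = f(0.255000, 2.243188) = -0.203511
  p ← 2.261625 + 0.17·(-0.203511) = 2.227029
t=0.340000, p=2.227029:
  k1 = f(0.340000, 2.227029) = -0.185711
  k2 = f(0.425000, 2.211243) = -0.163324
  p ← 2.227029 + 0.17·(-0.163324) = 2.199263
p(0.51) ≈ 2.1993

2.1993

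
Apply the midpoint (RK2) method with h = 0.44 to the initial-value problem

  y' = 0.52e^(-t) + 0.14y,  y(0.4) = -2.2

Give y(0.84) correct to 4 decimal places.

Midpoint: k1 = f(t_n, y_n); k2 = f(t_n + h/2, y_n + (h/2)·k1); y_{n+1} = y_n + h·k2.
t=0.400000, y=-2.200000:
  k1 = f(0.400000, -2.200000) = 0.040566
  k2 = f(0.620000, -2.191075) = -0.027019
  y ← -2.200000 + 0.44·(-0.027019) = -2.211889
y(0.84) ≈ -2.2119

-2.2119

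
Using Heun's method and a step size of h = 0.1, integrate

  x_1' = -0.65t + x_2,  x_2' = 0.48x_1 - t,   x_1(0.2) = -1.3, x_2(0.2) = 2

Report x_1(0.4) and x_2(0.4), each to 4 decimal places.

Heun on (x_1,x_2): k1 = f(t_n, state_n); k2 = f(t_n + h, state_n + h·k1); state_{n+1} = state_n + (h/2)·(k1 + k2).
0.200000: (-1.300000, 2.000000)
  k1 = (1.870000, -0.824000)
  predictor → (-1.113000, 1.917600)
  k2 = (1.722600, -0.834240)
  → (-1.120370, 1.917088)
0.300000: (-1.120370, 1.917088)
  k1 = (1.722088, -0.837778)
  predictor → (-0.948161, 1.833310)
  k2 = (1.573310, -0.855117)
  → (-0.955600, 1.832443)
(x_1(0.4), x_2(0.4)) ≈ (-0.9556, 1.8324)

-0.9556, 1.8324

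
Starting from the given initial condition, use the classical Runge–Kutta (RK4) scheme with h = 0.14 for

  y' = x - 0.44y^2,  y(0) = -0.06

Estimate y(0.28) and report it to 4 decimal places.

RK4: k1 = f(x_n, y_n); k2 = f(x_n + h/2, y_n + (h/2)·k1); k3 = f(x_n + h/2, y_n + (h/2)·k2); k4 = f(x_n + h, y_n + h·k3); y_{n+1} = y_n + (h/6)·(k1 + 2k2 + 2k3 + k4).
x=0.000000, y=-0.060000:
  k1 = f(0.000000, -0.060000) = -0.001584
  k2 = f(0.070000, -0.060111) = 0.068410
  k3 = f(0.070000, -0.055211) = 0.068659
  k4 = f(0.140000, -0.050388) = 0.138883
  y ← -0.060000 + (0.14/6)·(k1 + 2k2 + 2k3 + k4) = -0.050400
x=0.140000, y=-0.050400:
  k1 = f(0.140000, -0.050400) = 0.138882
  k2 = f(0.210000, -0.040678) = 0.209272
  k3 = f(0.210000, -0.035751) = 0.209438
  k4 = f(0.280000, -0.021079) = 0.279805
  y ← -0.050400 + (0.14/6)·(k1 + 2k2 + 2k3 + k4) = -0.021091
y(0.28) ≈ -0.0211

-0.0211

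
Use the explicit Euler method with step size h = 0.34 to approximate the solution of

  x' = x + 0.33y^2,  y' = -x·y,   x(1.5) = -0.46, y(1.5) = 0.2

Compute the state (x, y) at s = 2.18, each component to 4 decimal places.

-0.8140, 0.2794

Euler on (x,y): x_{n+1} = x_n + h·x', y_{n+1} = y_n + h·y'.
1.500000: (-0.460000, 0.200000); f=(-0.446800, 0.092000) → (-0.611912, 0.231280)
1.840000: (-0.611912, 0.231280); f=(-0.594260, 0.141523) → (-0.813960, 0.279398)
(x(2.18), y(2.18)) ≈ (-0.8140, 0.2794)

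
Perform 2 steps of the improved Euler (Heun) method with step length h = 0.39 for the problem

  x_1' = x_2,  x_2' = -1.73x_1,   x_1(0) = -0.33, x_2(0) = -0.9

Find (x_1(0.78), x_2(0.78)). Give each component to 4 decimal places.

-0.7717, -0.0552

Heun on (x_1,x_2): k1 = f(t_n, state_n); k2 = f(t_n + h, state_n + h·k1); state_{n+1} = state_n + (h/2)·(k1 + k2).
0.000000: (-0.330000, -0.900000)
  k1 = (-0.900000, 0.570900)
  predictor → (-0.681000, -0.677349)
  k2 = (-0.677349, 1.178130)
  → (-0.637583, -0.558939)
0.390000: (-0.637583, -0.558939)
  k1 = (-0.558939, 1.103019)
  predictor → (-0.855569, -0.128762)
  k2 = (-0.128762, 1.480135)
  → (-0.771685, -0.055224)
(x_1(0.78), x_2(0.78)) ≈ (-0.7717, -0.0552)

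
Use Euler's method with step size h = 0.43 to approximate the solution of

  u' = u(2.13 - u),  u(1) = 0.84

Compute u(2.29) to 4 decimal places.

Euler: u_{n+1} = u_n + h·f(t_n, u_n).
t=1.000000, u=0.840000: f=1.083600 → u ← 0.840000 + 0.43·1.083600 = 1.305948
t=1.430000, u=1.305948: f=1.076169 → u ← 1.305948 + 0.43·1.076169 = 1.768701
t=1.860000, u=1.768701: f=0.639030 → u ← 1.768701 + 0.43·0.639030 = 2.043484
u(2.29) ≈ 2.0435

2.0435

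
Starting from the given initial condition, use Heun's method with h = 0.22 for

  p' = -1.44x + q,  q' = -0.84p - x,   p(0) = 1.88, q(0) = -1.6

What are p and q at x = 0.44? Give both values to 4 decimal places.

Heun on (p,q): k1 = f(x_n, state_n); k2 = f(x_n + h, state_n + h·k1); state_{n+1} = state_n + (h/2)·(k1 + k2).
0.000000: (1.880000, -1.600000)
  k1 = (-1.600000, -1.579200)
  predictor → (1.528000, -1.947424)
  k2 = (-2.264224, -1.503520)
  → (1.454935, -1.939099)
0.220000: (1.454935, -1.939099)
  k1 = (-2.255899, -1.442146)
  predictor → (0.958638, -2.256371)
  k2 = (-2.889971, -1.245256)
  → (0.888890, -2.234713)
(p(0.44), q(0.44)) ≈ (0.8889, -2.2347)

0.8889, -2.2347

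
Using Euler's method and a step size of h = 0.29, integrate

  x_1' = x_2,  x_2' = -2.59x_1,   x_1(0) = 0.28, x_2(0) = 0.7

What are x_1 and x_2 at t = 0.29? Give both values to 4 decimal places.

Euler on (x_1,x_2): x_1_{n+1} = x_1_n + h·x_1', x_2_{n+1} = x_2_n + h·x_2'.
0.000000: (0.280000, 0.700000); f=(0.700000, -0.725200) → (0.483000, 0.489692)
(x_1(0.29), x_2(0.29)) ≈ (0.4830, 0.4897)

0.4830, 0.4897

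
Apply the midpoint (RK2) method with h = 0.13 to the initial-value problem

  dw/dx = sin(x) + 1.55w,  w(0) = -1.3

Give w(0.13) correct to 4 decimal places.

-1.5799

Midpoint: k1 = f(x_n, w_n); k2 = f(x_n + h/2, w_n + (h/2)·k1); w_{n+1} = w_n + h·k2.
x=0.000000, w=-1.300000:
  k1 = f(0.000000, -1.300000) = -2.015000
  k2 = f(0.065000, -1.430975) = -2.153057
  w ← -1.300000 + 0.13·(-2.153057) = -1.579897
w(0.13) ≈ -1.5799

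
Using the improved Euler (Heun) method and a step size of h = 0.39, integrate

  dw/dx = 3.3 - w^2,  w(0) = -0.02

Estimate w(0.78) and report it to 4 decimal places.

Heun: k1 = f(x_n, w_n); k2 = f(x_n + h, w_n + h·k1); w_{n+1} = w_n + (h/2)·(k1 + k2).
x=0.000000, w=-0.020000:
  k1 = f(0.000000, -0.020000) = 3.299600
  k2 = f(0.390000, 1.266844) = 1.695106
  w ← -0.020000 + (0.39/2)·(3.299600 + 1.695106) = 0.953968
x=0.390000, w=0.953968:
  k1 = f(0.390000, 0.953968) = 2.389946
  k2 = f(0.780000, 1.886047) = -0.257171
  w ← 0.953968 + (0.39/2)·(2.389946 + (-0.257171)) = 1.369859
w(0.78) ≈ 1.3699

1.3699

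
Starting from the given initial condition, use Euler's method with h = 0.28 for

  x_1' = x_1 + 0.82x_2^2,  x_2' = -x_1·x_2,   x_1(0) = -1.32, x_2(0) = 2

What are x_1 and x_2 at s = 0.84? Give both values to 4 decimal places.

Euler on (x_1,x_2): x_1_{n+1} = x_1_n + h·x_1', x_2_{n+1} = x_2_n + h·x_2'.
0.000000: (-1.320000, 2.000000); f=(1.960000, 2.640000) → (-0.771200, 2.739200)
0.280000: (-0.771200, 2.739200); f=(5.381438, 2.112471) → (0.735603, 3.330692)
0.560000: (0.735603, 3.330692); f=(9.832279, -2.450065) → (3.488641, 2.644674)
(x_1(0.84), x_2(0.84)) ≈ (3.4886, 2.6447)

3.4886, 2.6447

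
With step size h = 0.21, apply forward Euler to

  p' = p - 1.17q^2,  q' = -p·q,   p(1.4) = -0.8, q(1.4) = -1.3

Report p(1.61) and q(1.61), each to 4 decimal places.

-1.3832, -1.5184

Euler on (p,q): p_{n+1} = p_n + h·p', q_{n+1} = q_n + h·q'.
1.400000: (-0.800000, -1.300000); f=(-2.777300, -1.040000) → (-1.383233, -1.518400)
(p(1.61), q(1.61)) ≈ (-1.3832, -1.5184)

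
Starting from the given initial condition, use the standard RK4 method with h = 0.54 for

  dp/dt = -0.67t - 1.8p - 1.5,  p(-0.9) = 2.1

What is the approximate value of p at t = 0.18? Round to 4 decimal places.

RK4: k1 = f(t_n, p_n); k2 = f(t_n + h/2, p_n + (h/2)·k1); k3 = f(t_n + h/2, p_n + (h/2)·k2); k4 = f(t_n + h, p_n + h·k3); p_{n+1} = p_n + (h/6)·(k1 + 2k2 + 2k3 + k4).
t=-0.900000, p=2.100000:
  k1 = f(-0.900000, 2.100000) = -4.677000
  k2 = f(-0.630000, 0.837210) = -2.584878
  k3 = f(-0.630000, 1.402083) = -3.601649
  k4 = f(-0.360000, 0.155109) = -1.537997
  p ← 2.100000 + (0.54/6)·(k1 + 2k2 + 2k3 + k4) = 0.427075
t=-0.360000, p=0.427075:
  k1 = f(-0.360000, 0.427075) = -2.027536
  k2 = f(-0.090000, -0.120359) = -1.223053
  k3 = f(-0.090000, 0.096851) = -1.614032
  k4 = f(0.180000, -0.444502) = -0.820497
  p ← 0.427075 + (0.54/6)·(k1 + 2k2 + 2k3 + k4) = -0.339923
p(0.18) ≈ -0.3399

-0.3399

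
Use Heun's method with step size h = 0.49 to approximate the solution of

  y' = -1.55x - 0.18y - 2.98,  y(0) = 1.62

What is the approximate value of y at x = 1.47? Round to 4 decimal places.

-4.1502

Heun: k1 = f(x_n, y_n); k2 = f(x_n + h, y_n + h·k1); y_{n+1} = y_n + (h/2)·(k1 + k2).
x=0.000000, y=1.620000:
  k1 = f(0.000000, 1.620000) = -3.271600
  k2 = f(0.490000, 0.016916) = -3.742545
  y ← 1.620000 + (0.49/2)·(-3.271600 + (-3.742545)) = -0.098465
x=0.490000, y=-0.098465:
  k1 = f(0.490000, -0.098465) = -3.721776
  k2 = f(0.980000, -1.922136) = -4.153016
  y ← -0.098465 + (0.49/2)·(-3.721776 + (-4.153016)) = -2.027789
x=0.980000, y=-2.027789:
  k1 = f(0.980000, -2.027789) = -4.133998
  k2 = f(1.470000, -4.053448) = -4.528879
  y ← -2.027789 + (0.49/2)·(-4.133998 + (-4.528879)) = -4.150194
y(1.47) ≈ -4.1502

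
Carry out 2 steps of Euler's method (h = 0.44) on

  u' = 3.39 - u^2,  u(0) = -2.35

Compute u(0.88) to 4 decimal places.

Euler: u_{n+1} = u_n + h·f(t_n, u_n).
t=0.000000, u=-2.350000: f=-2.132500 → u ← -2.350000 + 0.44·(-2.132500) = -3.288300
t=0.440000, u=-3.288300: f=-7.422917 → u ← -3.288300 + 0.44·(-7.422917) = -6.554383
u(0.88) ≈ -6.5544

-6.5544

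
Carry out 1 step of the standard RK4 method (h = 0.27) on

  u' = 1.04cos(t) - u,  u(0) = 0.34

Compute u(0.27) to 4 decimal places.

0.5024

RK4: k1 = f(t_n, u_n); k2 = f(t_n + h/2, u_n + (h/2)·k1); k3 = f(t_n + h/2, u_n + (h/2)·k2); k4 = f(t_n + h, u_n + h·k3); u_{n+1} = u_n + (h/6)·(k1 + 2k2 + 2k3 + k4).
t=0.000000, u=0.340000:
  k1 = f(0.000000, 0.340000) = 0.700000
  k2 = f(0.135000, 0.434500) = 0.596037
  k3 = f(0.135000, 0.420465) = 0.610072
  k4 = f(0.270000, 0.504720) = 0.497602
  u ← 0.340000 + (0.27/6)·(k1 + 2k2 + 2k3 + k4) = 0.502442
u(0.27) ≈ 0.5024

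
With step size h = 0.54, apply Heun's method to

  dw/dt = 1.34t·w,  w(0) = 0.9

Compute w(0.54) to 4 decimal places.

Heun: k1 = f(t_n, w_n); k2 = f(t_n + h, w_n + h·k1); w_{n+1} = w_n + (h/2)·(k1 + k2).
t=0.000000, w=0.900000:
  k1 = f(0.000000, 0.900000) = 0.000000
  k2 = f(0.540000, 0.900000) = 0.651240
  w ← 0.900000 + (0.54/2)·(0.000000 + 0.651240) = 1.075835
w(0.54) ≈ 1.0758

1.0758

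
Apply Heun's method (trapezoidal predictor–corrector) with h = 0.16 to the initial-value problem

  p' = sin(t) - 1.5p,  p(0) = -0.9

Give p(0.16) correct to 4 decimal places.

Heun: k1 = f(t_n, p_n); k2 = f(t_n + h, p_n + h·k1); p_{n+1} = p_n + (h/2)·(k1 + k2).
t=0.000000, p=-0.900000:
  k1 = f(0.000000, -0.900000) = 1.350000
  k2 = f(0.160000, -0.684000) = 1.185318
  p ← -0.900000 + (0.16/2)·(1.350000 + 1.185318) = -0.697175
p(0.16) ≈ -0.6972

-0.6972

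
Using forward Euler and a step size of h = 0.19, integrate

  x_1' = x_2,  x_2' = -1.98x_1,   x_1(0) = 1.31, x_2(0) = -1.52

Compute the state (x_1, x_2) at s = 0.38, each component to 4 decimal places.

0.6388, -2.3970

Euler on (x_1,x_2): x_1_{n+1} = x_1_n + h·x_1', x_2_{n+1} = x_2_n + h·x_2'.
0.000000: (1.310000, -1.520000); f=(-1.520000, -2.593800) → (1.021200, -2.012822)
0.190000: (1.021200, -2.012822); f=(-2.012822, -2.021976) → (0.638764, -2.396997)
(x_1(0.38), x_2(0.38)) ≈ (0.6388, -2.3970)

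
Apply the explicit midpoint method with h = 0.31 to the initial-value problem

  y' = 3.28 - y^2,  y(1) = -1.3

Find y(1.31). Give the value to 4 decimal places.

Midpoint: k1 = f(t_n, y_n); k2 = f(t_n + h/2, y_n + (h/2)·k1); y_{n+1} = y_n + h·k2.
t=1.000000, y=-1.300000:
  k1 = f(1.000000, -1.300000) = 1.590000
  k2 = f(1.155000, -1.053550) = 2.170032
  y ← -1.300000 + 0.31·2.170032 = -0.627290
y(1.31) ≈ -0.6273

-0.6273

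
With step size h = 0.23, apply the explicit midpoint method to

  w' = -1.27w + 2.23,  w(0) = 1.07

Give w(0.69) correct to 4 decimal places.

Midpoint: k1 = f(x_n, w_n); k2 = f(x_n + h/2, w_n + (h/2)·k1); w_{n+1} = w_n + h·k2.
x=0.000000, w=1.070000:
  k1 = f(0.000000, 1.070000) = 0.871100
  k2 = f(0.115000, 1.170177) = 0.743876
  w ← 1.070000 + 0.23·0.743876 = 1.241091
x=0.230000, w=1.241091:
  k1 = f(0.230000, 1.241091) = 0.653814
  k2 = f(0.345000, 1.316280) = 0.558324
  w ← 1.241091 + 0.23·0.558324 = 1.369506
x=0.460000, w=1.369506:
  k1 = f(0.460000, 1.369506) = 0.490727
  k2 = f(0.575000, 1.425940) = 0.419057
  w ← 1.369506 + 0.23·0.419057 = 1.465889
w(0.69) ≈ 1.4659

1.4659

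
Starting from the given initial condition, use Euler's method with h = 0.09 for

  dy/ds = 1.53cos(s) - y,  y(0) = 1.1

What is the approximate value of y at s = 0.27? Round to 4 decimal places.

Euler: y_{n+1} = y_n + h·f(s_n, y_n).
s=0.000000, y=1.100000: f=0.430000 → y ← 1.100000 + 0.09·0.430000 = 1.138700
s=0.090000, y=1.138700: f=0.385108 → y ← 1.138700 + 0.09·0.385108 = 1.173360
s=0.180000, y=1.173360: f=0.331921 → y ← 1.173360 + 0.09·0.331921 = 1.203233
y(0.27) ≈ 1.2032

1.2032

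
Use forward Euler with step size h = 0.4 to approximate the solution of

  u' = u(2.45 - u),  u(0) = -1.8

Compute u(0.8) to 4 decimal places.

Euler: u_{n+1} = u_n + h·f(t_n, u_n).
t=0.000000, u=-1.800000: f=-7.650000 → u ← -1.800000 + 0.4·(-7.650000) = -4.860000
t=0.400000, u=-4.860000: f=-35.526600 → u ← -4.860000 + 0.4·(-35.526600) = -19.070640
u(0.8) ≈ -19.0706

-19.0706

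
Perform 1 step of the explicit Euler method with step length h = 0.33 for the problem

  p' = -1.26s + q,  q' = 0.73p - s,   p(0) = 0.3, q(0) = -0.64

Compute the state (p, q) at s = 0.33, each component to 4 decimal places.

Euler on (p,q): p_{n+1} = p_n + h·p', q_{n+1} = q_n + h·q'.
0.000000: (0.300000, -0.640000); f=(-0.640000, 0.219000) → (0.088800, -0.567730)
(p(0.33), q(0.33)) ≈ (0.0888, -0.5677)

0.0888, -0.5677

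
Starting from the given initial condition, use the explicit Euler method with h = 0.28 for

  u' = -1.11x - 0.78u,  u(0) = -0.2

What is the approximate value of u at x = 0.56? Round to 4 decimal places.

Euler: u_{n+1} = u_n + h·f(x_n, u_n).
x=0.000000, u=-0.200000: f=0.156000 → u ← -0.200000 + 0.28·0.156000 = -0.156320
x=0.280000, u=-0.156320: f=-0.188870 → u ← -0.156320 + 0.28·(-0.188870) = -0.209204
u(0.56) ≈ -0.2092

-0.2092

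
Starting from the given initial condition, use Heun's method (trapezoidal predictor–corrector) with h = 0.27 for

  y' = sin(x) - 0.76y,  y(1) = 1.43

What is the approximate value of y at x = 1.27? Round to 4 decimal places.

Heun: k1 = f(x_n, y_n); k2 = f(x_n + h, y_n + h·k1); y_{n+1} = y_n + (h/2)·(k1 + k2).
x=1.000000, y=1.430000:
  k1 = f(1.000000, 1.430000) = -0.245329
  k2 = f(1.270000, 1.363761) = -0.081358
  y ← 1.430000 + (0.27/2)·(-0.245329 + (-0.081358)) = 1.385897
y(1.27) ≈ 1.3859

1.3859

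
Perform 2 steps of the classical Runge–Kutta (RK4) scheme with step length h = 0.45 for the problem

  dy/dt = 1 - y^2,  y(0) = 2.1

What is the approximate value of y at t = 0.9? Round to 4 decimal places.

1.1274

RK4: k1 = f(t_n, y_n); k2 = f(t_n + h/2, y_n + (h/2)·k1); k3 = f(t_n + h/2, y_n + (h/2)·k2); k4 = f(t_n + h, y_n + h·k3); y_{n+1} = y_n + (h/6)·(k1 + 2k2 + 2k3 + k4).
t=0.000000, y=2.100000:
  k1 = f(0.000000, 2.100000) = -3.410000
  k2 = f(0.225000, 1.332750) = -0.776223
  k3 = f(0.225000, 1.925350) = -2.706972
  k4 = f(0.450000, 0.881862) = 0.222319
  y ← 2.100000 + (0.45/6)·(k1 + 2k2 + 2k3 + k4) = 1.338445
t=0.450000, y=1.338445:
  k1 = f(0.450000, 1.338445) = -0.791434
  k2 = f(0.675000, 1.160372) = -0.346463
  k3 = f(0.675000, 1.260490) = -0.588836
  k4 = f(0.900000, 1.073468) = -0.152334
  y ← 1.338445 + (0.45/6)·(k1 + 2k2 + 2k3 + k4) = 1.127367
y(0.9) ≈ 1.1274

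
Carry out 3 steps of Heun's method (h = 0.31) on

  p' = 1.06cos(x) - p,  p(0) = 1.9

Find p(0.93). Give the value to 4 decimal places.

Heun: k1 = f(x_n, p_n); k2 = f(x_n + h, p_n + h·k1); p_{n+1} = p_n + (h/2)·(k1 + k2).
x=0.000000, p=1.900000:
  k1 = f(0.000000, 1.900000) = -0.840000
  k2 = f(0.310000, 1.639600) = -0.630126
  p ← 1.900000 + (0.31/2)·(-0.840000 + (-0.630126)) = 1.672130
x=0.310000, p=1.672130:
  k1 = f(0.310000, 1.672130) = -0.662657
  k2 = f(0.620000, 1.466707) = -0.603996
  p ← 1.672130 + (0.31/2)·(-0.662657 + (-0.603996)) = 1.475799
x=0.620000, p=1.475799:
  k1 = f(0.620000, 1.475799) = -0.613088
  k2 = f(0.930000, 1.285742) = -0.652038
  p ← 1.475799 + (0.31/2)·(-0.613088 + (-0.652038)) = 1.279705
p(0.93) ≈ 1.2797

1.2797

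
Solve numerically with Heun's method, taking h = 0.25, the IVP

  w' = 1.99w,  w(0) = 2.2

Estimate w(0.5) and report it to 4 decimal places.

Heun: k1 = f(t_n, w_n); k2 = f(t_n + h, w_n + h·k1); w_{n+1} = w_n + (h/2)·(k1 + k2).
t=0.000000, w=2.200000:
  k1 = f(0.000000, 2.200000) = 4.378000
  k2 = f(0.250000, 3.294500) = 6.556055
  w ← 2.200000 + (0.25/2)·(4.378000 + 6.556055) = 3.566757
t=0.250000, w=3.566757:
  k1 = f(0.250000, 3.566757) = 7.097846
  k2 = f(0.500000, 5.341218) = 10.629025
  w ← 3.566757 + (0.25/2)·(7.097846 + 10.629025) = 5.782616
w(0.5) ≈ 5.7826

5.7826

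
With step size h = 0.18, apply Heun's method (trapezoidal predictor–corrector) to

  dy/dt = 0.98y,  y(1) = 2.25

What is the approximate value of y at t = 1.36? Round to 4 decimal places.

Heun: k1 = f(t_n, y_n); k2 = f(t_n + h, y_n + h·k1); y_{n+1} = y_n + (h/2)·(k1 + k2).
t=1.000000, y=2.250000:
  k1 = f(1.000000, 2.250000) = 2.205000
  k2 = f(1.180000, 2.646900) = 2.593962
  y ← 2.250000 + (0.18/2)·(2.205000 + 2.593962) = 2.681907
t=1.180000, y=2.681907:
  k1 = f(1.180000, 2.681907) = 2.628268
  k2 = f(1.360000, 3.154995) = 3.091895
  y ← 2.681907 + (0.18/2)·(2.628268 + 3.091895) = 3.196721
y(1.36) ≈ 3.1967

3.1967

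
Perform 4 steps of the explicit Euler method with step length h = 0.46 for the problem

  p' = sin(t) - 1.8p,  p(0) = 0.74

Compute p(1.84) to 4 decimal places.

Euler: p_{n+1} = p_n + h·f(t_n, p_n).
t=0.000000, p=0.740000: f=-1.332000 → p ← 0.740000 + 0.46·(-1.332000) = 0.127280
t=0.460000, p=0.127280: f=0.214844 → p ← 0.127280 + 0.46·0.214844 = 0.226108
t=0.920000, p=0.226108: f=0.388607 → p ← 0.226108 + 0.46·0.388607 = 0.404867
t=1.380000, p=0.404867: f=0.253092 → p ← 0.404867 + 0.46·0.253092 = 0.521290
p(1.84) ≈ 0.5213

0.5213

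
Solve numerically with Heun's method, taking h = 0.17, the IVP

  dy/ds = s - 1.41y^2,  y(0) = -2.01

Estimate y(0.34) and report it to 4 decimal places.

Heun: k1 = f(s_n, y_n); k2 = f(s_n + h, y_n + h·k1); y_{n+1} = y_n + (h/2)·(k1 + k2).
s=0.000000, y=-2.010000:
  k1 = f(0.000000, -2.010000) = -5.696541
  k2 = f(0.170000, -2.978412) = -12.338022
  y ← -2.010000 + (0.17/2)·(-5.696541 + (-12.338022)) = -3.542938
s=0.170000, y=-3.542938:
  k1 = f(0.170000, -3.542938) = -17.528897
  k2 = f(0.340000, -6.522850) = -59.652082
  y ← -3.542938 + (0.17/2)·(-17.528897 + (-59.652082)) = -10.103321
y(0.34) ≈ -10.1033

-10.1033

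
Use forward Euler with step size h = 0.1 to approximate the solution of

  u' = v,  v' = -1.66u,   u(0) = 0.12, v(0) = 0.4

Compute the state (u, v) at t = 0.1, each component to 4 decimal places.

0.1600, 0.3801

Euler on (u,v): u_{n+1} = u_n + h·u', v_{n+1} = v_n + h·v'.
0.000000: (0.120000, 0.400000); f=(0.400000, -0.199200) → (0.160000, 0.380080)
(u(0.1), v(0.1)) ≈ (0.1600, 0.3801)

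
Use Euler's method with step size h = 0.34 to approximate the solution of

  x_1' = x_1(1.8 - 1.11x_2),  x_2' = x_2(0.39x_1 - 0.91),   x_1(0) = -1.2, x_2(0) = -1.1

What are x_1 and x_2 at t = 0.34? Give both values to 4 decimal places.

Euler on (x_1,x_2): x_1_{n+1} = x_1_n + h·x_1', x_2_{n+1} = x_2_n + h·x_2'.
0.000000: (-1.200000, -1.100000); f=(-3.625200, 1.515800) → (-2.432568, -0.584628)
(x_1(0.34), x_2(0.34)) ≈ (-2.4326, -0.5846)

-2.4326, -0.5846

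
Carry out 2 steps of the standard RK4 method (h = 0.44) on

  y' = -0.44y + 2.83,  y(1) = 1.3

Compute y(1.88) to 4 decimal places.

2.9475

RK4: k1 = f(t_n, y_n); k2 = f(t_n + h/2, y_n + (h/2)·k1); k3 = f(t_n + h/2, y_n + (h/2)·k2); k4 = f(t_n + h, y_n + h·k3); y_{n+1} = y_n + (h/6)·(k1 + 2k2 + 2k3 + k4).
t=1.000000, y=1.300000:
  k1 = f(1.000000, 1.300000) = 2.258000
  k2 = f(1.220000, 1.796760) = 2.039426
  k3 = f(1.220000, 1.748674) = 2.060584
  k4 = f(1.440000, 2.206657) = 1.859071
  y ← 1.300000 + (0.44/6)·(k1 + 2k2 + 2k3 + k4) = 2.203253
t=1.440000, y=2.203253:
  k1 = f(1.440000, 2.203253) = 1.860569
  k2 = f(1.660000, 2.612578) = 1.680466
  k3 = f(1.660000, 2.572956) = 1.697900
  k4 = f(1.880000, 2.950329) = 1.531855
  y ← 2.203253 + (0.44/6)·(k1 + 2k2 + 2k3 + k4) = 2.947525
y(1.88) ≈ 2.9475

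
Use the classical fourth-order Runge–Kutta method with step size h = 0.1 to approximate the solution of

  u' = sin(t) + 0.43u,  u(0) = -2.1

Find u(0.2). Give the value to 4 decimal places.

RK4: k1 = f(t_n, u_n); k2 = f(t_n + h/2, u_n + (h/2)·k1); k3 = f(t_n + h/2, u_n + (h/2)·k2); k4 = f(t_n + h, u_n + h·k3); u_{n+1} = u_n + (h/6)·(k1 + 2k2 + 2k3 + k4).
t=0.000000, u=-2.100000:
  k1 = f(0.000000, -2.100000) = -0.903000
  k2 = f(0.050000, -2.145150) = -0.872435
  k3 = f(0.050000, -2.143622) = -0.871778
  k4 = f(0.100000, -2.187178) = -0.840653
  u ← -2.100000 + (0.1/6)·(k1 + 2k2 + 2k3 + k4) = -2.187201
t=0.100000, u=-2.187201:
  k1 = f(0.100000, -2.187201) = -0.840663
  k2 = f(0.150000, -2.229234) = -0.809133
  k3 = f(0.150000, -2.227658) = -0.808455
  k4 = f(0.200000, -2.268047) = -0.776591
  u ← -2.187201 + (0.1/6)·(k1 + 2k2 + 2k3 + k4) = -2.268075
u(0.2) ≈ -2.2681

-2.2681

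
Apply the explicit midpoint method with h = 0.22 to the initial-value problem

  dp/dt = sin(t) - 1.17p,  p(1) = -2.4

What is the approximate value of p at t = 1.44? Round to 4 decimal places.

Midpoint: k1 = f(t_n, p_n); k2 = f(t_n + h/2, p_n + (h/2)·k1); p_{n+1} = p_n + h·k2.
t=1.000000, p=-2.400000:
  k1 = f(1.000000, -2.400000) = 3.649471
  k2 = f(1.110000, -1.998558) = 3.234012
  p ← -2.400000 + 0.22·3.234012 = -1.688517
t=1.220000, p=-1.688517:
  k1 = f(1.220000, -1.688517) = 2.914665
  k2 = f(1.330000, -1.367904) = 2.571596
  p ← -1.688517 + 0.22·2.571596 = -1.122766
p(1.44) ≈ -1.1228

-1.1228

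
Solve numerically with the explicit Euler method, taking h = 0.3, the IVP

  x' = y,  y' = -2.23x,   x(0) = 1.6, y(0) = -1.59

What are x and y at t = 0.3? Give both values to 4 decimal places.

Euler on (x,y): x_{n+1} = x_n + h·x', y_{n+1} = y_n + h·y'.
0.000000: (1.600000, -1.590000); f=(-1.590000, -3.568000) → (1.123000, -2.660400)
(x(0.3), y(0.3)) ≈ (1.1230, -2.6604)

1.1230, -2.6604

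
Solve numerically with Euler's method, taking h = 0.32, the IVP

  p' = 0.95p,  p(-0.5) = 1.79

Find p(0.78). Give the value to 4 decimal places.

5.1756

Euler: p_{n+1} = p_n + h·f(s_n, p_n).
s=-0.500000, p=1.790000: f=1.700500 → p ← 1.790000 + 0.32·1.700500 = 2.334160
s=-0.180000, p=2.334160: f=2.217452 → p ← 2.334160 + 0.32·2.217452 = 3.043745
s=0.140000, p=3.043745: f=2.891557 → p ← 3.043745 + 0.32·2.891557 = 3.969043
s=0.460000, p=3.969043: f=3.770591 → p ← 3.969043 + 0.32·3.770591 = 5.175632
p(0.78) ≈ 5.1756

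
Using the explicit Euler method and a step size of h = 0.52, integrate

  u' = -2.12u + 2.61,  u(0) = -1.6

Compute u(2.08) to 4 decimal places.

Euler: u_{n+1} = u_n + h·f(t_n, u_n).
t=0.000000, u=-1.600000: f=6.002000 → u ← -1.600000 + 0.52·6.002000 = 1.521040
t=0.520000, u=1.521040: f=-0.614605 → u ← 1.521040 + 0.52·(-0.614605) = 1.201446
t=1.040000, u=1.201446: f=0.062936 → u ← 1.201446 + 0.52·0.062936 = 1.234172
t=1.560000, u=1.234172: f=-0.006445 → u ← 1.234172 + 0.52·(-0.006445) = 1.230821
u(2.08) ≈ 1.2308

1.2308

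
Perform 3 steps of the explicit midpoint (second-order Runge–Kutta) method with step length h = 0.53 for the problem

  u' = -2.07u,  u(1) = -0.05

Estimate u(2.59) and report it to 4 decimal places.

Midpoint: k1 = f(t_n, u_n); k2 = f(t_n + h/2, u_n + (h/2)·k1); u_{n+1} = u_n + h·k2.
t=1.000000, u=-0.050000:
  k1 = f(1.000000, -0.050000) = 0.103500
  k2 = f(1.265000, -0.022573) = 0.046725
  u ← -0.050000 + 0.53·0.046725 = -0.025236
t=1.530000, u=-0.025236:
  k1 = f(1.530000, -0.025236) = 0.052238
  k2 = f(1.795000, -0.011393) = 0.023583
  u ← -0.025236 + 0.53·0.023583 = -0.012737
t=2.060000, u=-0.012737:
  k1 = f(2.060000, -0.012737) = 0.026365
  k2 = f(2.325000, -0.005750) = 0.011903
  u ← -0.012737 + 0.53·0.011903 = -0.006428
u(2.59) ≈ -0.0064

-0.0064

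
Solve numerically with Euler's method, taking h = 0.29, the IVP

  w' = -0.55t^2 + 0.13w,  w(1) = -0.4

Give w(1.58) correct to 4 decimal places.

-0.8617

Euler: w_{n+1} = w_n + h·f(t_n, w_n).
t=1.000000, w=-0.400000: f=-0.602000 → w ← -0.400000 + 0.29·(-0.602000) = -0.574580
t=1.290000, w=-0.574580: f=-0.989950 → w ← -0.574580 + 0.29·(-0.989950) = -0.861666
w(1.58) ≈ -0.8617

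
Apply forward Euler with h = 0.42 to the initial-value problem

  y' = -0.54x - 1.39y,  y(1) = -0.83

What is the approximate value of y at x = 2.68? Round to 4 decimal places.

Euler: y_{n+1} = y_n + h·f(x_n, y_n).
x=1.000000, y=-0.830000: f=0.613700 → y ← -0.830000 + 0.42·0.613700 = -0.572246
x=1.420000, y=-0.572246: f=0.028622 → y ← -0.572246 + 0.42·0.028622 = -0.560225
x=1.840000, y=-0.560225: f=-0.214888 → y ← -0.560225 + 0.42·(-0.214888) = -0.650478
x=2.260000, y=-0.650478: f=-0.316236 → y ← -0.650478 + 0.42·(-0.316236) = -0.783297
y(2.68) ≈ -0.7833

-0.7833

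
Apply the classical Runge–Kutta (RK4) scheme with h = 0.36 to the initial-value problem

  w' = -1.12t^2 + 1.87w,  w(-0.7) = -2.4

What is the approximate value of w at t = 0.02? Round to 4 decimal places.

RK4: k1 = f(t_n, w_n); k2 = f(t_n + h/2, w_n + (h/2)·k1); k3 = f(t_n + h/2, w_n + (h/2)·k2); k4 = f(t_n + h, w_n + h·k3); w_{n+1} = w_n + (h/6)·(k1 + 2k2 + 2k3 + k4).
t=-0.700000, w=-2.400000:
  k1 = f(-0.700000, -2.400000) = -5.036800
  k2 = f(-0.520000, -3.306624) = -6.486235
  k3 = f(-0.520000, -3.567522) = -6.974115
  k4 = f(-0.340000, -4.910681) = -9.312446
  w ← -2.400000 + (0.36/6)·(k1 + 2k2 + 2k3 + k4) = -4.876197
t=-0.340000, w=-4.876197:
  k1 = f(-0.340000, -4.876197) = -9.247960
  k2 = f(-0.160000, -6.540829) = -12.260023
  k3 = f(-0.160000, -7.083001) = -13.273884
  k4 = f(0.020000, -9.654795) = -18.054914
  w ← -4.876197 + (0.36/6)·(k1 + 2k2 + 2k3 + k4) = -9.578438
w(0.02) ≈ -9.5784

-9.5784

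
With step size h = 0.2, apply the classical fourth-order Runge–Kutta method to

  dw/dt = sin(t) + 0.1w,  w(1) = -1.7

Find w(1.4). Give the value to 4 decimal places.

-1.3917

RK4: k1 = f(t_n, w_n); k2 = f(t_n + h/2, w_n + (h/2)·k1); k3 = f(t_n + h/2, w_n + (h/2)·k2); k4 = f(t_n + h, w_n + h·k3); w_{n+1} = w_n + (h/6)·(k1 + 2k2 + 2k3 + k4).
t=1.000000, w=-1.700000:
  k1 = f(1.000000, -1.700000) = 0.671471
  k2 = f(1.100000, -1.632853) = 0.727922
  k3 = f(1.100000, -1.627208) = 0.728487
  k4 = f(1.200000, -1.554303) = 0.776609
  w ← -1.700000 + (0.2/6)·(k1 + 2k2 + 2k3 + k4) = -1.554637
t=1.200000, w=-1.554637:
  k1 = f(1.200000, -1.554637) = 0.776575
  k2 = f(1.300000, -1.476979) = 0.815860
  k3 = f(1.300000, -1.473051) = 0.816253
  k4 = f(1.400000, -1.391386) = 0.846311
  w ← -1.554637 + (0.2/6)·(k1 + 2k2 + 2k3 + k4) = -1.391733
w(1.4) ≈ -1.3917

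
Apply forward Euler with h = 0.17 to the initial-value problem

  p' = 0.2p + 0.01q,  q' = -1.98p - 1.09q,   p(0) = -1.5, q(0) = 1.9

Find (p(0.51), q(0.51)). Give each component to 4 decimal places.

Euler on (p,q): p_{n+1} = p_n + h·p', q_{n+1} = q_n + h·q'.
0.000000: (-1.500000, 1.900000); f=(-0.281000, 0.899000) → (-1.547770, 2.052830)
0.170000: (-1.547770, 2.052830); f=(-0.289026, 0.827000) → (-1.596904, 2.193420)
0.340000: (-1.596904, 2.193420); f=(-0.297447, 0.771043) → (-1.647470, 2.324497)
(p(0.51), q(0.51)) ≈ (-1.6475, 2.3245)

-1.6475, 2.3245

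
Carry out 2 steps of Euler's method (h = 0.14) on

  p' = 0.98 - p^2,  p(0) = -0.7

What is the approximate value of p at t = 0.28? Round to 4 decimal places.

Euler: p_{n+1} = p_n + h·f(t_n, p_n).
t=0.000000, p=-0.700000: f=0.490000 → p ← -0.700000 + 0.14·0.490000 = -0.631400
t=0.140000, p=-0.631400: f=0.581334 → p ← -0.631400 + 0.14·0.581334 = -0.550013
p(0.28) ≈ -0.5500

-0.5500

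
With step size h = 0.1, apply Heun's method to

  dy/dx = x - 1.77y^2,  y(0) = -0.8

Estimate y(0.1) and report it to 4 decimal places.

Heun: k1 = f(x_n, y_n); k2 = f(x_n + h, y_n + h·k1); y_{n+1} = y_n + (h/2)·(k1 + k2).
x=0.000000, y=-0.800000:
  k1 = f(0.000000, -0.800000) = -1.132800
  k2 = f(0.100000, -0.913280) = -1.376322
  y ← -0.800000 + (0.1/2)·(-1.132800 + (-1.376322)) = -0.925456
y(0.1) ≈ -0.9255

-0.9255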